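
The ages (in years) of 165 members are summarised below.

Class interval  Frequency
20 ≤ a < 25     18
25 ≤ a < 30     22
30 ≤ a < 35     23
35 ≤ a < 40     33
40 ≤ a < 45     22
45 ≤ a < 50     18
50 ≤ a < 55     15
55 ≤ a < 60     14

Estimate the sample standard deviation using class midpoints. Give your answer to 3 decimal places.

10.456

Midpoints: 22.5, 27.5, 32.5, 37.5, 42.5, 47.5, 52.5, 57.5
n = 165, Σfm = 6377.5, mean = 38.6515
Σfm² = 264431.25
Σf(m − x̄)² = Σfm² − (Σfm)²/n = 264431.25 − 6377.5²/165 = 17931.2121
Sample variance = 17931.2121 / 164 = 109.3367
Standard deviation = √109.3367 = 10.4564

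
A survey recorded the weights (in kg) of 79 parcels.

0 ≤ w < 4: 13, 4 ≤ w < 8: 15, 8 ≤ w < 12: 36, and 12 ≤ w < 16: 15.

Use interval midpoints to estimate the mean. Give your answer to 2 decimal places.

Midpoints: 2, 6, 10, 14
Σfm = 13×2 + 15×6 + 36×10 + 15×14 = 686
n = Σf = 79
Mean = 686 / 79 = 8.6835

8.68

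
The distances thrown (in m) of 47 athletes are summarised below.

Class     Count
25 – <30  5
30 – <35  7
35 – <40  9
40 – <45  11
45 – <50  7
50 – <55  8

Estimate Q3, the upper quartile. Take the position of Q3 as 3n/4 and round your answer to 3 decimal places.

47.321

Cumulative frequencies: 5, 12, 21, 32, 39, 47
n = 47; position = 3n/4 = 35.25.
This falls in the class 45 – <50: L = 45, F = 32, f = 7, h = 5.
Upper quartile ≈ 45 + ((35.25 − 32) / 7) × 5 = 47.3214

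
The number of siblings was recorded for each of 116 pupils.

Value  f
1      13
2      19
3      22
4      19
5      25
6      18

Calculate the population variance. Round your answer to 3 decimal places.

2.582

Values: 1, 2, 3, 4, 5, 6
n = 116, Σfx = 426, mean = 3.6724
Σfx² = 1864
Σf(x − x̄)² = Σfx² − (Σfx)²/n = 1864 − 426²/116 = 299.5517
Population variance = 299.5517 / 116 = 2.5823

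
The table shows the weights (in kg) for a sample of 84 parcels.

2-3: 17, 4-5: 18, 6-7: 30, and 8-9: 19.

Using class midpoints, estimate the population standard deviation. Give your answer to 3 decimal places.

2.093

Midpoints: 2.5, 4.5, 6.5, 8.5
n = 84, Σfm = 480, mean = 5.7143
Σfm² = 3111
Σf(m − x̄)² = Σfm² − (Σfm)²/n = 3111 − 480²/84 = 368.1429
Population variance = 368.1429 / 84 = 4.3827
Standard deviation = √4.3827 = 2.0935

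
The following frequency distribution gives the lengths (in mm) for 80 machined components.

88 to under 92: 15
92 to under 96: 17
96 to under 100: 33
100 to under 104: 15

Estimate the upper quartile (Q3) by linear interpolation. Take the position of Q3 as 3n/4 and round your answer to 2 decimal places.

Cumulative frequencies: 15, 32, 65, 80
n = 80; position = 3n/4 = 60.
This falls in the class 96 to under 100: L = 96, F = 32, f = 33, h = 4.
Upper quartile ≈ 96 + ((60 − 32) / 33) × 4 = 99.3939

99.39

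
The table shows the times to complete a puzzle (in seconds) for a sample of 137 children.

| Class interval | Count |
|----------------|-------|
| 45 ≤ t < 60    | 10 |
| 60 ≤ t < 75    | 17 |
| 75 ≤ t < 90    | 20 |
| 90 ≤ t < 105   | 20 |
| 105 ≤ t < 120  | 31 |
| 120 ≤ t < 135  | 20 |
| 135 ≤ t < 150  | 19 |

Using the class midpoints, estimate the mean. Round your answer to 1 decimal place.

102.3

Midpoints: 52.5, 67.5, 82.5, 97.5, 112.5, 127.5, 142.5
Σfm = 10×52.5 + 17×67.5 + 20×82.5 + 20×97.5 + 31×112.5 + 20×127.5 + 19×142.5 = 14017.5
n = Σf = 137
Mean = 14017.5 / 137 = 102.3175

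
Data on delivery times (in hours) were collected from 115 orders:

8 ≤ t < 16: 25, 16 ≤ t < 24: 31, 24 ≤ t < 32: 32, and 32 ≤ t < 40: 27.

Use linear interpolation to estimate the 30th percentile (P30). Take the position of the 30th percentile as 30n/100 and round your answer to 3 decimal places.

18.452

Cumulative frequencies: 25, 56, 88, 115
n = 115; position = 30n/100 = 34.5.
This falls in the class 16 ≤ t < 24: L = 16, F = 25, f = 31, h = 8.
30th percentile ≈ 16 + ((34.5 − 25) / 31) × 8 = 18.4516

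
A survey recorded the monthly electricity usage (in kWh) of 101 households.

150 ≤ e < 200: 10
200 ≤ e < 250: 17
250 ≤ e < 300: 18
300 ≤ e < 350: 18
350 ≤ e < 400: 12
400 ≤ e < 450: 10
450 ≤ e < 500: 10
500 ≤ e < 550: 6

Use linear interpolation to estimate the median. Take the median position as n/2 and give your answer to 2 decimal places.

Cumulative frequencies: 10, 27, 45, 63, 75, 85, 95, 101
n = 101; position = n/2 = 50.5.
This falls in the class 300 ≤ e < 350: L = 300, F = 45, f = 18, h = 50.
Median ≈ 300 + ((50.5 − 45) / 18) × 50 = 315.2778

315.28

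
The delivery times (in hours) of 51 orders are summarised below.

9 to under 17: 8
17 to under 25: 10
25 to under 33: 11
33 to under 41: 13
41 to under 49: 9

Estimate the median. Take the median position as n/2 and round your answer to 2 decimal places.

Cumulative frequencies: 8, 18, 29, 42, 51
n = 51; position = n/2 = 25.5.
This falls in the class 25 to under 33: L = 25, F = 18, f = 11, h = 8.
Median ≈ 25 + ((25.5 − 18) / 11) × 8 = 30.4545

30.45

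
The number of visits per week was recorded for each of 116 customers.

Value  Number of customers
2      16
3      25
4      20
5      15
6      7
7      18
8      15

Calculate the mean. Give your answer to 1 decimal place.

4.7

Values: 2, 3, 4, 5, 6, 7, 8
Σfx = 16×2 + 25×3 + 20×4 + 15×5 + 7×6 + 18×7 + 15×8 = 550
n = Σf = 116
Mean = 550 / 116 = 4.7414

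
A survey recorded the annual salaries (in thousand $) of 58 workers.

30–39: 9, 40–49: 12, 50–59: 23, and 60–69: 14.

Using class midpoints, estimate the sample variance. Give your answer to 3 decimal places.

Midpoints: 34.5, 44.5, 54.5, 64.5
n = 58, Σfm = 3001, mean = 51.7414
Σfm² = 161034.5
Σf(m − x̄)² = Σfm² − (Σfm)²/n = 161034.5 − 3001²/58 = 5758.6207
Sample variance = 5758.6207 / 57 = 101.0284

101.028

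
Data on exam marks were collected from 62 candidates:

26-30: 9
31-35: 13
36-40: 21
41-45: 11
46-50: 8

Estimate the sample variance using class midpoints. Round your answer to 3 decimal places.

37.599

Midpoints: 28, 33, 38, 43, 48
n = 62, Σfm = 2336, mean = 37.6774
Σfm² = 90308
Σf(m − x̄)² = Σfm² − (Σfm)²/n = 90308 − 2336²/62 = 2293.5484
Sample variance = 2293.5484 / 61 = 37.5992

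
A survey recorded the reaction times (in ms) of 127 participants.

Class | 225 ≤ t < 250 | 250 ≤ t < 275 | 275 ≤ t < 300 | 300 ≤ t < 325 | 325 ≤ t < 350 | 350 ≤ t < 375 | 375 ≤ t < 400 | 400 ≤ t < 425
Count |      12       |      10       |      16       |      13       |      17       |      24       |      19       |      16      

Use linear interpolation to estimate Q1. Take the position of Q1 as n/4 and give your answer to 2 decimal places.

Cumulative frequencies: 12, 22, 38, 51, 68, 92, 111, 127
n = 127; position = n/4 = 31.75.
This falls in the class 275 ≤ t < 300: L = 275, F = 22, f = 16, h = 25.
Lower quartile ≈ 275 + ((31.75 − 22) / 16) × 25 = 290.2344

290.23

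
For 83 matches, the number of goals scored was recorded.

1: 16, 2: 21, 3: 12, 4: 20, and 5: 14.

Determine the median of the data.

3

Cumulative frequencies: 16, 37, 49, 69, 83
n = 83, so the median is the value in position (n+1)/2 = 42.
Position 42 falls at value 3.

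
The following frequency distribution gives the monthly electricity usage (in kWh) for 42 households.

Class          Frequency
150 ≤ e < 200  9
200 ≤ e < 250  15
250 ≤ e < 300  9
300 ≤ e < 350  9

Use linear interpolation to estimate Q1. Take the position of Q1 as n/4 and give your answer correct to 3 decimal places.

Cumulative frequencies: 9, 24, 33, 42
n = 42; position = n/4 = 10.5.
This falls in the class 200 ≤ e < 250: L = 200, F = 9, f = 15, h = 50.
Lower quartile ≈ 200 + ((10.5 − 9) / 15) × 50 = 205.0000

205.000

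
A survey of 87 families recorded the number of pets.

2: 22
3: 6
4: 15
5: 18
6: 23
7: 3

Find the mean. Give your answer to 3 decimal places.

4.264

Values: 2, 3, 4, 5, 6, 7
Σfx = 22×2 + 6×3 + 15×4 + 18×5 + 23×6 + 3×7 = 371
n = Σf = 87
Mean = 371 / 87 = 4.2644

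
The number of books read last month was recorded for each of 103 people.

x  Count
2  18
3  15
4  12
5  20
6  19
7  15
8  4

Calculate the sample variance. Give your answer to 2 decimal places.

3.30

Values: 2, 3, 4, 5, 6, 7, 8
n = 103, Σfx = 480, mean = 4.6602
Σfx² = 2574
Σf(x − x̄)² = Σfx² − (Σfx)²/n = 2574 − 480²/103 = 337.1068
Sample variance = 337.1068 / 102 = 3.3050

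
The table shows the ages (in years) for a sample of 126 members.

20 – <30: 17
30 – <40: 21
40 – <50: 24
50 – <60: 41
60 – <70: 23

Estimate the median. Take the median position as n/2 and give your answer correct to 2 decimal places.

50.24

Cumulative frequencies: 17, 38, 62, 103, 126
n = 126; position = n/2 = 63.
This falls in the class 50 – <60: L = 50, F = 62, f = 41, h = 10.
Median ≈ 50 + ((63 − 62) / 41) × 10 = 50.2439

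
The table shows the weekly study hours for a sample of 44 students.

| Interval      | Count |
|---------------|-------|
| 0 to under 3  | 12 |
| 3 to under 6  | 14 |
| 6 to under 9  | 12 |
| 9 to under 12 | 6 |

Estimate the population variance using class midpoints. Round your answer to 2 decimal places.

Midpoints: 1.5, 4.5, 7.5, 10.5
n = 44, Σfm = 234, mean = 5.3182
Σfm² = 1647
Σf(m − x̄)² = Σfm² − (Σfm)²/n = 1647 − 234²/44 = 402.5455
Population variance = 402.5455 / 44 = 9.1488

9.15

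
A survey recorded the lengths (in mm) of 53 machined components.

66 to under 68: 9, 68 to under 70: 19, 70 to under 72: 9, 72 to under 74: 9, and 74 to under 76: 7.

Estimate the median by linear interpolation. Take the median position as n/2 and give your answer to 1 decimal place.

Cumulative frequencies: 9, 28, 37, 46, 53
n = 53; position = n/2 = 26.5.
This falls in the class 68 to under 70: L = 68, F = 9, f = 19, h = 2.
Median ≈ 68 + ((26.5 − 9) / 19) × 2 = 69.8421

69.8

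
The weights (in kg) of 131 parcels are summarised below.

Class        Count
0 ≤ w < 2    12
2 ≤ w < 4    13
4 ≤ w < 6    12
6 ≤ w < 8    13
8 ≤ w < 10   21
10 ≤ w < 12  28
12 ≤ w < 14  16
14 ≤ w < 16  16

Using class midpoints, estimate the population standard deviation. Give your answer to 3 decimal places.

Midpoints: 1, 3, 5, 7, 9, 11, 13, 15
n = 131, Σfm = 1147, mean = 8.7557
Σfm² = 12459
Σf(m − x̄)² = Σfm² − (Σfm)²/n = 12459 − 1147²/131 = 2416.1832
Population variance = 2416.1832 / 131 = 18.4441
Standard deviation = √18.4441 = 4.2947

4.295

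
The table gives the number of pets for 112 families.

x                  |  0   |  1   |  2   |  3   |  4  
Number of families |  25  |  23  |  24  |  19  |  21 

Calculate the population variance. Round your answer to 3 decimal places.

Values: 0, 1, 2, 3, 4
n = 112, Σfx = 212, mean = 1.8929
Σfx² = 626
Σf(x − x̄)² = Σfx² − (Σfx)²/n = 626 − 212²/112 = 224.7143
Population variance = 224.7143 / 112 = 2.0064

2.006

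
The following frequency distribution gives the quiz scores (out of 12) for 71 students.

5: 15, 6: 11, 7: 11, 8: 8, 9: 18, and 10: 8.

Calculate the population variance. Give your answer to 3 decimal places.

Values: 5, 6, 7, 8, 9, 10
n = 71, Σfx = 524, mean = 7.3803
Σfx² = 4080
Σf(x − x̄)² = Σfx² − (Σfx)²/n = 4080 − 524²/71 = 212.7324
Population variance = 212.7324 / 71 = 2.9962

2.996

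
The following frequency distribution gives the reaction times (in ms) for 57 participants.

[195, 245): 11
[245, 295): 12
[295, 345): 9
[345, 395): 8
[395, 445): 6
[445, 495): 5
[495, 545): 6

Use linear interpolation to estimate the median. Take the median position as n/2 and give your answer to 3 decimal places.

Cumulative frequencies: 11, 23, 32, 40, 46, 51, 57
n = 57; position = n/2 = 28.5.
This falls in the class [295, 345): L = 295, F = 23, f = 9, h = 50.
Median ≈ 295 + ((28.5 − 23) / 9) × 50 = 325.5556

325.556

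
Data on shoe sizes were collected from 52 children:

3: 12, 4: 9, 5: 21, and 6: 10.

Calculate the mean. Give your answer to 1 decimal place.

Values: 3, 4, 5, 6
Σfx = 12×3 + 9×4 + 21×5 + 10×6 = 237
n = Σf = 52
Mean = 237 / 52 = 4.5577

4.6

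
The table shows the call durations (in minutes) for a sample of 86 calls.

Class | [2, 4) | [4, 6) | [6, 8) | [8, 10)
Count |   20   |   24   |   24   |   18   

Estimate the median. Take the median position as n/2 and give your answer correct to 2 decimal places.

5.92

Cumulative frequencies: 20, 44, 68, 86
n = 86; position = n/2 = 43.
This falls in the class [4, 6): L = 4, F = 20, f = 24, h = 2.
Median ≈ 4 + ((43 − 20) / 24) × 2 = 5.9167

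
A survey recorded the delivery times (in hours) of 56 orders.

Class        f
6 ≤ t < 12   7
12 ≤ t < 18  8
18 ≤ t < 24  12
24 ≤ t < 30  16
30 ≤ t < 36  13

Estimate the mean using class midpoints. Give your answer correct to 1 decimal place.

Midpoints: 9, 15, 21, 27, 33
Σfm = 7×9 + 8×15 + 12×21 + 16×27 + 13×33 = 1296
n = Σf = 56
Mean = 1296 / 56 = 23.1429

23.1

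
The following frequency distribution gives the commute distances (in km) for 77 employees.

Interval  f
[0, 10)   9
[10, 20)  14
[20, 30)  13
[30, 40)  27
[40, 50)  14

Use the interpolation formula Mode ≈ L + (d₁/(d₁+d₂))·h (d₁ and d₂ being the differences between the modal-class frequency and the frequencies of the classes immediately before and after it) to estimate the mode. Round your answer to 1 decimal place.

Modal class: [30, 40) (highest frequency 27).
d₁ = 27 − 13 = 14, d₂ = 27 − 14 = 13
Mode ≈ 30 + (14/(14+13)) × 10 = 30 + 5.1852 = 35.1852

35.2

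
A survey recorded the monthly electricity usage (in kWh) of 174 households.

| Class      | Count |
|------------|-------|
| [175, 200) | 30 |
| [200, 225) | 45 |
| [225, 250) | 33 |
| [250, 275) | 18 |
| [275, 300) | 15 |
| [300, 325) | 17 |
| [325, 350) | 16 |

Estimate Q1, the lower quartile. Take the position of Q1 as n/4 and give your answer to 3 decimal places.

Cumulative frequencies: 30, 75, 108, 126, 141, 158, 174
n = 174; position = n/4 = 43.5.
This falls in the class [200, 225): L = 200, F = 30, f = 45, h = 25.
Lower quartile ≈ 200 + ((43.5 − 30) / 45) × 25 = 207.5000

207.500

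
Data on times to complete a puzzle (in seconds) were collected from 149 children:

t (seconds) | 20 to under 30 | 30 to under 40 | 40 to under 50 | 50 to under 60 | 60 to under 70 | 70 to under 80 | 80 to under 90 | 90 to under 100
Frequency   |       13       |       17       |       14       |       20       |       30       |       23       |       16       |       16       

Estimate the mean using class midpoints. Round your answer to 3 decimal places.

61.779

Midpoints: 25, 35, 45, 55, 65, 75, 85, 95
Σfm = 13×25 + 17×35 + 14×45 + 20×55 + 30×65 + 23×75 + 16×85 + 16×95 = 9205
n = Σf = 149
Mean = 9205 / 149 = 61.7785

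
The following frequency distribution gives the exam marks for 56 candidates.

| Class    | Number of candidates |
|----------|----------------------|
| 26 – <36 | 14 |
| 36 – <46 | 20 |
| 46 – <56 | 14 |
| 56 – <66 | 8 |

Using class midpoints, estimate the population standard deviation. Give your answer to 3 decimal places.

9.949

Midpoints: 31, 41, 51, 61
n = 56, Σfm = 2456, mean = 43.8571
Σfm² = 113256
Σf(m − x̄)² = Σfm² − (Σfm)²/n = 113256 − 2456²/56 = 5542.8571
Population variance = 5542.8571 / 56 = 98.9796
Standard deviation = √98.9796 = 9.9488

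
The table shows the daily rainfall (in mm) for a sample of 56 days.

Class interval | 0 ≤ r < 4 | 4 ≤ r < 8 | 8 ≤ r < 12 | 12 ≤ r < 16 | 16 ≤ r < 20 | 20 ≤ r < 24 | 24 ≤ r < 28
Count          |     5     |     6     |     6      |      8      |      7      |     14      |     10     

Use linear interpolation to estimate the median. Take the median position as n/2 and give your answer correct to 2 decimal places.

Cumulative frequencies: 5, 11, 17, 25, 32, 46, 56
n = 56; position = n/2 = 28.
This falls in the class 16 ≤ r < 20: L = 16, F = 25, f = 7, h = 4.
Median ≈ 16 + ((28 − 25) / 7) × 4 = 17.7143

17.71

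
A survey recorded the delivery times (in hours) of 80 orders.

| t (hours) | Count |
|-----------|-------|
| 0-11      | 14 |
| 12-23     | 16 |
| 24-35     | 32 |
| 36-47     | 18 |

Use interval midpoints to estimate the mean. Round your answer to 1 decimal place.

Midpoints: 5.5, 17.5, 29.5, 41.5
Σfm = 14×5.5 + 16×17.5 + 32×29.5 + 18×41.5 = 2048
n = Σf = 80
Mean = 2048 / 80 = 25.6000

25.6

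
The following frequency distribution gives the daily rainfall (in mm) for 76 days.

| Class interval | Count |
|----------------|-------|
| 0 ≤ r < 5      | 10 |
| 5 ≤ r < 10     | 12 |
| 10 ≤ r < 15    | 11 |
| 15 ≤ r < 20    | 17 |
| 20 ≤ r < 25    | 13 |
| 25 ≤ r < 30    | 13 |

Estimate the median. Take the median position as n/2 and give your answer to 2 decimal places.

Cumulative frequencies: 10, 22, 33, 50, 63, 76
n = 76; position = n/2 = 38.
This falls in the class 15 ≤ r < 20: L = 15, F = 33, f = 17, h = 5.
Median ≈ 15 + ((38 − 33) / 17) × 5 = 16.4706

16.47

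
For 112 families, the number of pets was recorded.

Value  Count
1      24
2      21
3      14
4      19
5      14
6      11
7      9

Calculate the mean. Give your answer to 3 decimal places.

Values: 1, 2, 3, 4, 5, 6, 7
Σfx = 24×1 + 21×2 + 14×3 + 19×4 + 14×5 + 11×6 + 9×7 = 383
n = Σf = 112
Mean = 383 / 112 = 3.4196

3.420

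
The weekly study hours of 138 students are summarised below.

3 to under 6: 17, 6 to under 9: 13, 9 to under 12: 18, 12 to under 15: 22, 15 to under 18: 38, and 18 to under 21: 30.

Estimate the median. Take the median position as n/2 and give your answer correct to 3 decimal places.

14.864

Cumulative frequencies: 17, 30, 48, 70, 108, 138
n = 138; position = n/2 = 69.
This falls in the class 12 to under 15: L = 12, F = 48, f = 22, h = 3.
Median ≈ 12 + ((69 − 48) / 22) × 3 = 14.8636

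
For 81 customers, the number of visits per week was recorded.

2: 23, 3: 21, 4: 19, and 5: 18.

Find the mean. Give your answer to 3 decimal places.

Values: 2, 3, 4, 5
Σfx = 23×2 + 21×3 + 19×4 + 18×5 = 275
n = Σf = 81
Mean = 275 / 81 = 3.3951

3.395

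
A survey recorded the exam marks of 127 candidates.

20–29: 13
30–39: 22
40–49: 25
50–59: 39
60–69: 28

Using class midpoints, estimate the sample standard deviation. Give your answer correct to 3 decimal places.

Midpoints: 24.5, 34.5, 44.5, 54.5, 64.5
n = 127, Σfm = 6121.5, mean = 48.2008
Σfm² = 315821.75
Σf(m − x̄)² = Σfm² − (Σfm)²/n = 315821.75 − 6121.5²/127 = 20760.6299
Sample variance = 20760.6299 / 126 = 164.7669
Standard deviation = √164.7669 = 12.8362

12.836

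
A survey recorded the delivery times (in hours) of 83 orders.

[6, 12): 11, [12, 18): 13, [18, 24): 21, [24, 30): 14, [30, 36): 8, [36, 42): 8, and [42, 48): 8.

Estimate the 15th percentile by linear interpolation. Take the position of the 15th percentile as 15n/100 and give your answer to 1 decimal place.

Cumulative frequencies: 11, 24, 45, 59, 67, 75, 83
n = 83; position = 15n/100 = 12.45.
This falls in the class [12, 18): L = 12, F = 11, f = 13, h = 6.
15th percentile ≈ 12 + ((12.45 − 11) / 13) × 6 = 12.6692

12.7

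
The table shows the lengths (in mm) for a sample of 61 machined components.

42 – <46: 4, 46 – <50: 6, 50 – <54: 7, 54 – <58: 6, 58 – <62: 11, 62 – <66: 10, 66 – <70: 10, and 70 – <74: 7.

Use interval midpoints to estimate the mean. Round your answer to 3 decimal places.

Midpoints: 44, 48, 52, 56, 60, 64, 68, 72
Σfm = 4×44 + 6×48 + 7×52 + 6×56 + 11×60 + 10×64 + 10×68 + 7×72 = 3648
n = Σf = 61
Mean = 3648 / 61 = 59.8033

59.803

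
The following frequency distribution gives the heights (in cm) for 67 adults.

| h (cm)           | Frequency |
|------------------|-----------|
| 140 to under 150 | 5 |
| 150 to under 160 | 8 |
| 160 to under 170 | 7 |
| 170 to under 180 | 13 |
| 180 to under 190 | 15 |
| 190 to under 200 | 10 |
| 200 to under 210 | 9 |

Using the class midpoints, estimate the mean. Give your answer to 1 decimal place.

178.6

Midpoints: 145, 155, 165, 175, 185, 195, 205
Σfm = 5×145 + 8×155 + 7×165 + 13×175 + 15×185 + 10×195 + 9×205 = 11965
n = Σf = 67
Mean = 11965 / 67 = 178.5821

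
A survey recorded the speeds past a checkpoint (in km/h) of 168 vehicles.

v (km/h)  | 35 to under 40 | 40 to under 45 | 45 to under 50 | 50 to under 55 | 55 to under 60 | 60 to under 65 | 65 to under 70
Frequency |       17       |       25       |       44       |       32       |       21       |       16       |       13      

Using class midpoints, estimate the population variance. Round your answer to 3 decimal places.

71.768

Midpoints: 37.5, 42.5, 47.5, 52.5, 57.5, 62.5, 67.5
n = 168, Σfm = 8555, mean = 50.9226
Σfm² = 447700
Σf(m − x̄)² = Σfm² − (Σfm)²/n = 447700 − 8555²/168 = 12056.9940
Population variance = 12056.9940 / 168 = 71.7678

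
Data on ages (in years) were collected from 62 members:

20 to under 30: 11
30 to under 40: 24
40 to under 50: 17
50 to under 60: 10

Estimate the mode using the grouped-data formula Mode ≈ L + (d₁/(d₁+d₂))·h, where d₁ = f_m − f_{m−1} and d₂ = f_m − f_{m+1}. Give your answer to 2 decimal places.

36.50

Modal class: 30 to under 40 (highest frequency 24).
d₁ = 24 − 11 = 13, d₂ = 24 − 17 = 7
Mode ≈ 30 + (13/(13+7)) × 10 = 30 + 6.5000 = 36.5000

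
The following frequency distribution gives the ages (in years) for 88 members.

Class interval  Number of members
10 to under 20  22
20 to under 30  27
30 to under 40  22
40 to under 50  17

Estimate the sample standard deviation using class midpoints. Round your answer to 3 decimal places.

10.660

Midpoints: 15, 25, 35, 45
n = 88, Σfm = 2540, mean = 28.8636
Σfm² = 83200
Σf(m − x̄)² = Σfm² − (Σfm)²/n = 83200 − 2540²/88 = 9886.3636
Sample variance = 9886.3636 / 87 = 113.6364
Standard deviation = √113.6364 = 10.6600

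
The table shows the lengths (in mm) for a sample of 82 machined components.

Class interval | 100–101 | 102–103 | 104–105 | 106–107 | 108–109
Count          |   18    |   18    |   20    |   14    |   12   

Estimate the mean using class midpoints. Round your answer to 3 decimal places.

Midpoints: 100.5, 102.5, 104.5, 106.5, 108.5
Σfm = 18×100.5 + 18×102.5 + 20×104.5 + 14×106.5 + 12×108.5 = 8537
n = Σf = 82
Mean = 8537 / 82 = 104.1098

104.110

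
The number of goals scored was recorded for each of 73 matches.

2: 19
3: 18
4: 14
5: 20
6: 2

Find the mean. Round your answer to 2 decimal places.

3.56

Values: 2, 3, 4, 5, 6
Σfx = 19×2 + 18×3 + 14×4 + 20×5 + 2×6 = 260
n = Σf = 73
Mean = 260 / 73 = 3.5616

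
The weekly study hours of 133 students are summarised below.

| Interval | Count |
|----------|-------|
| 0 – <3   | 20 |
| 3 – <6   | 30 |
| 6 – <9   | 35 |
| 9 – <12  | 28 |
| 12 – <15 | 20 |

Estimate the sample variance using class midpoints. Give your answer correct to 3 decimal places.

Midpoints: 1.5, 4.5, 7.5, 10.5, 13.5
n = 133, Σfm = 991.5, mean = 7.4549
Σfm² = 9353.25
Σf(m − x̄)² = Σfm² − (Σfm)²/n = 9353.25 − 991.5²/133 = 1961.7293
Sample variance = 1961.7293 / 132 = 14.8616

14.862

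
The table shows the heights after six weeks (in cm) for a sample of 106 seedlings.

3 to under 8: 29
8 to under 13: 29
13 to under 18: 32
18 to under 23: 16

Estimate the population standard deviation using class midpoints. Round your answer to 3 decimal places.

Midpoints: 5.5, 10.5, 15.5, 20.5
n = 106, Σfm = 1288, mean = 12.1509
Σfm² = 18486.5
Σf(m − x̄)² = Σfm² − (Σfm)²/n = 18486.5 − 1288²/106 = 2836.0849
Population variance = 2836.0849 / 106 = 26.7555
Standard deviation = √26.7555 = 5.1726

5.173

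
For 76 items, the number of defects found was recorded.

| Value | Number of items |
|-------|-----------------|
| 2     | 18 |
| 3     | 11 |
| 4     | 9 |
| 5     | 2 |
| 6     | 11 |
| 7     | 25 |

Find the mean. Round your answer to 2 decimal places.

Values: 2, 3, 4, 5, 6, 7
Σfx = 18×2 + 11×3 + 9×4 + 2×5 + 11×6 + 25×7 = 356
n = Σf = 76
Mean = 356 / 76 = 4.6842

4.68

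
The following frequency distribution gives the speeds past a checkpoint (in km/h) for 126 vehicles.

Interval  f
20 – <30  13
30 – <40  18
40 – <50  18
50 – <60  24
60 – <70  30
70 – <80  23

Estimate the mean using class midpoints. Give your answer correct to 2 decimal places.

53.65

Midpoints: 25, 35, 45, 55, 65, 75
Σfm = 13×25 + 18×35 + 18×45 + 24×55 + 30×65 + 23×75 = 6760
n = Σf = 126
Mean = 6760 / 126 = 53.6508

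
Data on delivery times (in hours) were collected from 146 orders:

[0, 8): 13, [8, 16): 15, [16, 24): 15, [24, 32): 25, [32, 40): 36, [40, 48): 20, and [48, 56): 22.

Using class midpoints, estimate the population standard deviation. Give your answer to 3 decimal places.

14.550

Midpoints: 4, 12, 20, 28, 36, 44, 52
n = 146, Σfm = 4552, mean = 31.1781
Σfm² = 172832
Σf(m − x̄)² = Σfm² − (Σfm)²/n = 172832 − 4552²/146 = 30909.3699
Population variance = 30909.3699 / 146 = 211.7080
Standard deviation = √211.7080 = 14.5502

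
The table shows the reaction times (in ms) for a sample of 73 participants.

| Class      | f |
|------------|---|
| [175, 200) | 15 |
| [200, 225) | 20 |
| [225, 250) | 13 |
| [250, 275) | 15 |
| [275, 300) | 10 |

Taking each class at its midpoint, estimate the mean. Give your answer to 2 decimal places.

232.36

Midpoints: 187.5, 212.5, 237.5, 262.5, 287.5
Σfm = 15×187.5 + 20×212.5 + 13×237.5 + 15×262.5 + 10×287.5 = 16962.5
n = Σf = 73
Mean = 16962.5 / 73 = 232.3630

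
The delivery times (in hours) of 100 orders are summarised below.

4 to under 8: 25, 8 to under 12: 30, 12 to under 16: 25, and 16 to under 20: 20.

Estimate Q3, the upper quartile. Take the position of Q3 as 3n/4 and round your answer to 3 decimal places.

Cumulative frequencies: 25, 55, 80, 100
n = 100; position = 3n/4 = 75.
This falls in the class 12 to under 16: L = 12, F = 55, f = 25, h = 4.
Upper quartile ≈ 12 + ((75 − 55) / 25) × 4 = 15.2000

15.200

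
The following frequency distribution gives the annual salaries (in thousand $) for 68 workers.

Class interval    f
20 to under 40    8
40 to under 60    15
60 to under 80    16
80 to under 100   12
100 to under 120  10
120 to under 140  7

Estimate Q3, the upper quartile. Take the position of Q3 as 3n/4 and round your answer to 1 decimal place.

Cumulative frequencies: 8, 23, 39, 51, 61, 68
n = 68; position = 3n/4 = 51.
This falls in the class 80 to under 100: L = 80, F = 39, f = 12, h = 20.
Upper quartile ≈ 80 + ((51 − 39) / 12) × 20 = 100.0000

100.0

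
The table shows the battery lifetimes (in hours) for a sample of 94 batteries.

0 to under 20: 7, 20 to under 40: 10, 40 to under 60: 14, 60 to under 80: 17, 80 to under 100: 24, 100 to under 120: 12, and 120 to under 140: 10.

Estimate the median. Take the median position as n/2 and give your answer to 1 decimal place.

78.8

Cumulative frequencies: 7, 17, 31, 48, 72, 84, 94
n = 94; position = n/2 = 47.
This falls in the class 60 to under 80: L = 60, F = 31, f = 17, h = 20.
Median ≈ 60 + ((47 − 31) / 17) × 20 = 78.8235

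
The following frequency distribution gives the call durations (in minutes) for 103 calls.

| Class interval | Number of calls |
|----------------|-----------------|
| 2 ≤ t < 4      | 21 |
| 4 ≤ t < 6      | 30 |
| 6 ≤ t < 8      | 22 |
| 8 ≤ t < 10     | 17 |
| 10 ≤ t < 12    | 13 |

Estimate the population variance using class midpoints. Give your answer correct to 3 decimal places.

Midpoints: 3, 5, 7, 9, 11
n = 103, Σfm = 663, mean = 6.4369
Σfm² = 4967
Σf(m − x̄)² = Σfm² − (Σfm)²/n = 4967 − 663²/103 = 699.3398
Population variance = 699.3398 / 103 = 6.7897

6.790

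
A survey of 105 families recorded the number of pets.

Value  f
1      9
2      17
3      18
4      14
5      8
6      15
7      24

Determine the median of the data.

Cumulative frequencies: 9, 26, 44, 58, 66, 81, 105
n = 105, so the median is the value in position (n+1)/2 = 53.
Position 53 falls at value 4.

4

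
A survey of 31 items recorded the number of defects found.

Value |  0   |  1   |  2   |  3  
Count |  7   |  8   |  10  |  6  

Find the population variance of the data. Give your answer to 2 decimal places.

1.09

Values: 0, 1, 2, 3
n = 31, Σfx = 46, mean = 1.4839
Σfx² = 102
Σf(x − x̄)² = Σfx² − (Σfx)²/n = 102 − 46²/31 = 33.7419
Population variance = 33.7419 / 31 = 1.0884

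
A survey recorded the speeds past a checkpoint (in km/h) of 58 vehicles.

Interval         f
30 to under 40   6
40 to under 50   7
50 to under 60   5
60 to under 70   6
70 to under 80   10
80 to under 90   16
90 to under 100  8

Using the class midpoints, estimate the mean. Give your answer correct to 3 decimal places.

Midpoints: 35, 45, 55, 65, 75, 85, 95
Σfm = 6×35 + 7×45 + 5×55 + 6×65 + 10×75 + 16×85 + 8×95 = 4060
n = Σf = 58
Mean = 4060 / 58 = 70.0000

70.000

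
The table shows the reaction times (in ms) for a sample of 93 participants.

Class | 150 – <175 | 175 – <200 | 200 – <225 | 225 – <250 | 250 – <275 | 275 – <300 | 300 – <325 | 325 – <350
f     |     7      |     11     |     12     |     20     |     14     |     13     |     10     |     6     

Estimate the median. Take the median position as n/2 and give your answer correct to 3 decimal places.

Cumulative frequencies: 7, 18, 30, 50, 64, 77, 87, 93
n = 93; position = n/2 = 46.5.
This falls in the class 225 – <250: L = 225, F = 30, f = 20, h = 25.
Median ≈ 225 + ((46.5 − 30) / 20) × 25 = 245.6250

245.625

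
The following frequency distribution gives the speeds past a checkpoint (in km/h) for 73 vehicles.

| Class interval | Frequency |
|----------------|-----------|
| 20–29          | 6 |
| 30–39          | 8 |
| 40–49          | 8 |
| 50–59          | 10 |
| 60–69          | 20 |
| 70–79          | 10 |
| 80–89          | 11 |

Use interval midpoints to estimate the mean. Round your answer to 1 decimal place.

58.7

Midpoints: 24.5, 34.5, 44.5, 54.5, 64.5, 74.5, 84.5
Σfm = 6×24.5 + 8×34.5 + 8×44.5 + 10×54.5 + 20×64.5 + 10×74.5 + 11×84.5 = 4288.5
n = Σf = 73
Mean = 4288.5 / 73 = 58.7466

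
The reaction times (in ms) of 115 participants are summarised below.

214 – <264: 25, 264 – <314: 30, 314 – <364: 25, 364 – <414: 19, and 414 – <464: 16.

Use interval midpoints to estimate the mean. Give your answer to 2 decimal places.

326.39

Midpoints: 239, 289, 339, 389, 439
Σfm = 25×239 + 30×289 + 25×339 + 19×389 + 16×439 = 37535
n = Σf = 115
Mean = 37535 / 115 = 326.3913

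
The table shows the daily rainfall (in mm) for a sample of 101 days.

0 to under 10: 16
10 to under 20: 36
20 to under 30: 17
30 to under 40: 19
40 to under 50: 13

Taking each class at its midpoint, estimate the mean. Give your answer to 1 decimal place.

Midpoints: 5, 15, 25, 35, 45
Σfm = 16×5 + 36×15 + 17×25 + 19×35 + 13×45 = 2295
n = Σf = 101
Mean = 2295 / 101 = 22.7228

22.7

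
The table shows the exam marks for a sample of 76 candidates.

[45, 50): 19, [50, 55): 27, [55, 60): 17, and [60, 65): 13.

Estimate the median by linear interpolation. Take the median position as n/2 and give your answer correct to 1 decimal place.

Cumulative frequencies: 19, 46, 63, 76
n = 76; position = n/2 = 38.
This falls in the class [50, 55): L = 50, F = 19, f = 27, h = 5.
Median ≈ 50 + ((38 − 19) / 27) × 5 = 53.5185

53.5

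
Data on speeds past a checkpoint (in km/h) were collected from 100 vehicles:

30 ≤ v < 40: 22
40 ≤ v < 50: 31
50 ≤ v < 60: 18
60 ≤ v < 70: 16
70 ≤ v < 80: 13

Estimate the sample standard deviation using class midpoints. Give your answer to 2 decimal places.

Midpoints: 35, 45, 55, 65, 75
n = 100, Σfm = 5170, mean = 51.7000
Σfm² = 284900
Σf(m − x̄)² = Σfm² − (Σfm)²/n = 284900 − 5170²/100 = 17611.0000
Sample variance = 17611.0000 / 99 = 177.8889
Standard deviation = √177.8889 = 13.3375

13.34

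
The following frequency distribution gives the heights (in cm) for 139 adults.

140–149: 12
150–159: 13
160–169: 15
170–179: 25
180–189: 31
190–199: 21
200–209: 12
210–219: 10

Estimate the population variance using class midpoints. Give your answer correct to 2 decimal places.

374.61

Midpoints: 144.5, 154.5, 164.5, 174.5, 184.5, 194.5, 204.5, 214.5
n = 139, Σfm = 24975.5, mean = 179.6799
Σfm² = 4539664.75
Σf(m − x̄)² = Σfm² − (Σfm)²/n = 4539664.75 − 24975.5²/139 = 52070.5036
Population variance = 52070.5036 / 139 = 374.6079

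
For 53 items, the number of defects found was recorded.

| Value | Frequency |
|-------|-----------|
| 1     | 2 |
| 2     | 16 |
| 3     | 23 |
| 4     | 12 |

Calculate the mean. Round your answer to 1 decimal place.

2.8

Values: 1, 2, 3, 4
Σfx = 2×1 + 16×2 + 23×3 + 12×4 = 151
n = Σf = 53
Mean = 151 / 53 = 2.8491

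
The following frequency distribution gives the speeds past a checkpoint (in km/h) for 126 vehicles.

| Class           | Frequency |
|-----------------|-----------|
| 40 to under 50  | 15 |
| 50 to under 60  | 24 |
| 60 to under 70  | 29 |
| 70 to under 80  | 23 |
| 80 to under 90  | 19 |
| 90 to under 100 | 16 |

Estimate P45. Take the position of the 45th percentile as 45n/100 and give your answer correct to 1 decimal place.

66.1

Cumulative frequencies: 15, 39, 68, 91, 110, 126
n = 126; position = 45n/100 = 56.7.
This falls in the class 60 to under 70: L = 60, F = 39, f = 29, h = 10.
45th percentile ≈ 60 + ((56.7 − 39) / 29) × 10 = 66.1034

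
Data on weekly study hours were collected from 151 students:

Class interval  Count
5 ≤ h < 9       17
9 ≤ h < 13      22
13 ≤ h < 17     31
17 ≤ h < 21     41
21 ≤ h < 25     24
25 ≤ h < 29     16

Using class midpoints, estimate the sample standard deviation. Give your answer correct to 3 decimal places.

Midpoints: 7, 11, 15, 19, 23, 27
n = 151, Σfm = 2589, mean = 17.1457
Σfm² = 49631
Σf(m − x̄)² = Σfm² − (Σfm)²/n = 49631 − 2589²/151 = 5240.7947
Sample variance = 5240.7947 / 150 = 34.9386
Standard deviation = √34.9386 = 5.9109

5.911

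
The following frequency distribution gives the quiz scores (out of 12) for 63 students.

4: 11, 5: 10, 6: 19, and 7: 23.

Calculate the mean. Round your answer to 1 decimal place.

5.9

Values: 4, 5, 6, 7
Σfx = 11×4 + 10×5 + 19×6 + 23×7 = 369
n = Σf = 63
Mean = 369 / 63 = 5.8571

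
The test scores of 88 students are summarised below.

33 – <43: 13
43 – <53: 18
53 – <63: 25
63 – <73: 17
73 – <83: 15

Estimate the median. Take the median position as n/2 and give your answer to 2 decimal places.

58.20

Cumulative frequencies: 13, 31, 56, 73, 88
n = 88; position = n/2 = 44.
This falls in the class 53 – <63: L = 53, F = 31, f = 25, h = 10.
Median ≈ 53 + ((44 − 31) / 25) × 10 = 58.2000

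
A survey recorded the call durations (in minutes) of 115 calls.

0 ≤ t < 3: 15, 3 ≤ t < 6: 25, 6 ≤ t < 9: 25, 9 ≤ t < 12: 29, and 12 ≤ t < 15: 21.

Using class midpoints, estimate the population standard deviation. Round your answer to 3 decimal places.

3.914

Midpoints: 1.5, 4.5, 7.5, 10.5, 13.5
n = 115, Σfm = 910.5, mean = 7.9174
Σfm² = 8970.75
Σf(m − x̄)² = Σfm² − (Σfm)²/n = 8970.75 − 910.5²/115 = 1761.9652
Population variance = 1761.9652 / 115 = 15.3214
Standard deviation = √15.3214 = 3.9143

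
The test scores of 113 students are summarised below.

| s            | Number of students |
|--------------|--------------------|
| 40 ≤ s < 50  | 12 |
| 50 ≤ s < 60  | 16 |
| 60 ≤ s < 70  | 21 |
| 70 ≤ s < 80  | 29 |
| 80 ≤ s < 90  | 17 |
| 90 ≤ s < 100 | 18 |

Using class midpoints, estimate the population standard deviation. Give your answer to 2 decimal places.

15.47

Midpoints: 45, 55, 65, 75, 85, 95
n = 113, Σfm = 8115, mean = 71.8142
Σfm² = 609825
Σf(m − x̄)² = Σfm² − (Σfm)²/n = 609825 − 8115²/113 = 27053.0973
Population variance = 27053.0973 / 113 = 239.4079
Standard deviation = √239.4079 = 15.4728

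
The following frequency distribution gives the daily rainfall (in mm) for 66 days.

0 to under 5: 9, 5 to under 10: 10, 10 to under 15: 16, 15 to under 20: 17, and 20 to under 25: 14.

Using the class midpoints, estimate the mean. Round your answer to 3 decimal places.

Midpoints: 2.5, 7.5, 12.5, 17.5, 22.5
Σfm = 9×2.5 + 10×7.5 + 16×12.5 + 17×17.5 + 14×22.5 = 910
n = Σf = 66
Mean = 910 / 66 = 13.7879

13.788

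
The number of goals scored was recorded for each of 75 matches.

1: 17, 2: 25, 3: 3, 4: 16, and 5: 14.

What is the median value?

Cumulative frequencies: 17, 42, 45, 61, 75
n = 75, so the median is the value in position (n+1)/2 = 38.
Position 38 falls at value 2.

2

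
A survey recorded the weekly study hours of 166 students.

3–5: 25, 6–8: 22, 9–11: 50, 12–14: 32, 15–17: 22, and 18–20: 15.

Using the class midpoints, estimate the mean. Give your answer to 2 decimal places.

Midpoints: 4, 7, 10, 13, 16, 19
Σfm = 25×4 + 22×7 + 50×10 + 32×13 + 22×16 + 15×19 = 1807
n = Σf = 166
Mean = 1807 / 166 = 10.8855

10.89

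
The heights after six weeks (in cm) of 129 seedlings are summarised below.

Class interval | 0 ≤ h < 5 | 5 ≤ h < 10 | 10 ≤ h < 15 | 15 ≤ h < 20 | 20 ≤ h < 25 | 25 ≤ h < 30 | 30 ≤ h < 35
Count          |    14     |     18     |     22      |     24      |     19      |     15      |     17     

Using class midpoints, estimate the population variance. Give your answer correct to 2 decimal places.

Midpoints: 2.5, 7.5, 12.5, 17.5, 22.5, 27.5, 32.5
n = 129, Σfm = 2257.5, mean = 17.5000
Σfm² = 50806.25
Σf(m − x̄)² = Σfm² − (Σfm)²/n = 50806.25 − 2257.5²/129 = 11300.0000
Population variance = 11300.0000 / 129 = 87.5969

87.60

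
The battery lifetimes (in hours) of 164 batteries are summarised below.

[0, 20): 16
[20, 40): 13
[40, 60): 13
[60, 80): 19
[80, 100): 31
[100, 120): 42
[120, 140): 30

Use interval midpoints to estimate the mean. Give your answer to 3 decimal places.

84.390

Midpoints: 10, 30, 50, 70, 90, 110, 130
Σfm = 16×10 + 13×30 + 13×50 + 19×70 + 31×90 + 42×110 + 30×130 = 13840
n = Σf = 164
Mean = 13840 / 164 = 84.3902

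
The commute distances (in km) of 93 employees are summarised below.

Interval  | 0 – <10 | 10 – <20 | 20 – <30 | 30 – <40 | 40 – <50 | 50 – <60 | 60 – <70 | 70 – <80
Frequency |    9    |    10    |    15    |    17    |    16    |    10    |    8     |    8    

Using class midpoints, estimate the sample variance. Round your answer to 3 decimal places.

Midpoints: 5, 15, 25, 35, 45, 55, 65, 75
n = 93, Σfm = 3555, mean = 38.2258
Σfm² = 174125
Σf(m − x̄)² = Σfm² − (Σfm)²/n = 174125 − 3555²/93 = 38232.2581
Sample variance = 38232.2581 / 92 = 415.5680

415.568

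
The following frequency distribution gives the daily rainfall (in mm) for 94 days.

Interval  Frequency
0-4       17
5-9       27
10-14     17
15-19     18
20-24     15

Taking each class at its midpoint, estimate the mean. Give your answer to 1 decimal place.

Midpoints: 2, 7, 12, 17, 22
Σfm = 17×2 + 27×7 + 17×12 + 18×17 + 15×22 = 1063
n = Σf = 94
Mean = 1063 / 94 = 11.3085

11.3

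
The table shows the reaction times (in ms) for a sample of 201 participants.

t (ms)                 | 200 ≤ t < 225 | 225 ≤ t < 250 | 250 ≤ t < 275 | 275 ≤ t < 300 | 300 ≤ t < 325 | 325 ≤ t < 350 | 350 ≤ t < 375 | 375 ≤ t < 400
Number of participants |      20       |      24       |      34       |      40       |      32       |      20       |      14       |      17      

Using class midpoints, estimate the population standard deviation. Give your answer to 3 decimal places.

50.249

Midpoints: 212.5, 237.5, 262.5, 287.5, 312.5, 337.5, 362.5, 387.5
n = 201, Σfm = 58787.5, mean = 292.4751
Σfm² = 17701406.25
Σf(m − x̄)² = Σfm² − (Σfm)²/n = 17701406.25 − 58787.5²/201 = 507524.8756
Population variance = 507524.8756 / 201 = 2524.9994
Standard deviation = √2524.9994 = 50.2494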